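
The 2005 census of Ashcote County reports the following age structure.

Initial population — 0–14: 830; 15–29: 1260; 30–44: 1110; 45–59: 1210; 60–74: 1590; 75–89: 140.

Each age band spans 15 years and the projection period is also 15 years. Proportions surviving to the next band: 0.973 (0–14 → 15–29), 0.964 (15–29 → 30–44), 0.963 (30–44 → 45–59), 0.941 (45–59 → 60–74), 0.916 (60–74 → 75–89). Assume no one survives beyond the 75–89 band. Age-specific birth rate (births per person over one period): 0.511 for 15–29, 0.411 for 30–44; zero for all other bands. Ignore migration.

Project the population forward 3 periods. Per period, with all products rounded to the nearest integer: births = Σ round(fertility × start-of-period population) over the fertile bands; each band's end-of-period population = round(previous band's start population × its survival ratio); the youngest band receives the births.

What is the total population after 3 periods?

Numbering the groups 1..6 from youngest to oldest:
After projecting period 1:
Births: 1260 × 0.511 = 644 ; 1110 × 0.411 = 456 ⇒ total 1100
Group 2: 830 × 0.973 = 808
Group 3: 1260 × 0.964 = 1215
Group 4: 1110 × 0.963 = 1069
Group 5: 1210 × 0.941 = 1139
Group 6: 1590 × 0.916 = 1456
→ [1100, 808, 1215, 1069, 1139, 1456]
After projecting period 2:
Births: 808 × 0.511 = 413 ; 1215 × 0.411 = 499 ⇒ total 912
Group 2: 1100 × 0.973 = 1070
Group 3: 808 × 0.964 = 779
Group 4: 1215 × 0.963 = 1170
Group 5: 1069 × 0.941 = 1006
Group 6: 1139 × 0.916 = 1043
→ [912, 1070, 779, 1170, 1006, 1043]
After projecting period 3:
Births: 1070 × 0.511 = 547 ; 779 × 0.411 = 320 ⇒ total 867
Group 2: 912 × 0.973 = 887
Group 3: 1070 × 0.964 = 1031
Group 4: 779 × 0.963 = 750
Group 5: 1170 × 0.941 = 1101
Group 6: 1006 × 0.916 = 921
→ [867, 887, 1031, 750, 1101, 921]
Total after period 3: 867 + 887 + 1031 + 750 + 1101 + 921 = 5557

5557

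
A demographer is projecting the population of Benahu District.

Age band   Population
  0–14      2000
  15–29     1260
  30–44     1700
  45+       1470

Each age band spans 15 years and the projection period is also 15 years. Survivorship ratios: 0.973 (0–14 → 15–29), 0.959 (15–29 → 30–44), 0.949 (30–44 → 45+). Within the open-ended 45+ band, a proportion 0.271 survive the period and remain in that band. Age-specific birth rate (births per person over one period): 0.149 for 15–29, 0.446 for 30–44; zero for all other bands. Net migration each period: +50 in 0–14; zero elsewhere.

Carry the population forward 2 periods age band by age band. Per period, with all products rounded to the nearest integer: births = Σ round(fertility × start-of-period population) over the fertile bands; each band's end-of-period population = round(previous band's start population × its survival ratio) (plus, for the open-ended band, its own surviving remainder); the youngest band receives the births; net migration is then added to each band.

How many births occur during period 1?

946

Period 1:
Births: 1260 × 0.149 = 188 ; 1700 × 0.446 = 758 → total 946
15–29: 2000 × 0.973 = 1946
30–44: 1260 × 0.959 = 1208
45+: 1700 × 0.949 + 1470 × 0.271 = 1613 + 398 = 2011
Net migration: 0–14 + 50 → 996
Population now: 0–14=996, 15–29=1946, 30–44=1208, 45+=2011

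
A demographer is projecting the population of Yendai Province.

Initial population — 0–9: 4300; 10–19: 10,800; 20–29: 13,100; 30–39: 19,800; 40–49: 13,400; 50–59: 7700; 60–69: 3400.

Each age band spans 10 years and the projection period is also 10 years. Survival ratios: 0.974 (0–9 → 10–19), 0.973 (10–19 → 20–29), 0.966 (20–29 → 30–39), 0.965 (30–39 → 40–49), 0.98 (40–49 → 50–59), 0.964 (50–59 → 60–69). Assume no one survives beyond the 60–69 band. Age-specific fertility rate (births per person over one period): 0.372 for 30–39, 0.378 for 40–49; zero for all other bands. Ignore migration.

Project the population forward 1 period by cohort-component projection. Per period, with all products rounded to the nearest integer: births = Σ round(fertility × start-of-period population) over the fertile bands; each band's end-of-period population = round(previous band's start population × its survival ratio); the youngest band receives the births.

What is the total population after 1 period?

Period 1:
Births: 19800 × 0.372 = 7366, 13400 × 0.378 = 5065 ⇒ total 12431
10–19: 4300 × 0.974 = 4188
20–29: 10800 × 0.973 = 10508
30–39: 13100 × 0.966 = 12655
40–49: 19800 × 0.965 = 19107
50–59: 13400 × 0.98 = 13132
60–69: 7700 × 0.964 = 7423
→ [12431, 4188, 10508, 12655, 19107, 13132, 7423]
Total after period 1: 12431 + 4188 + 10508 + 12655 + 19107 + 13132 + 7423 = 79444

79444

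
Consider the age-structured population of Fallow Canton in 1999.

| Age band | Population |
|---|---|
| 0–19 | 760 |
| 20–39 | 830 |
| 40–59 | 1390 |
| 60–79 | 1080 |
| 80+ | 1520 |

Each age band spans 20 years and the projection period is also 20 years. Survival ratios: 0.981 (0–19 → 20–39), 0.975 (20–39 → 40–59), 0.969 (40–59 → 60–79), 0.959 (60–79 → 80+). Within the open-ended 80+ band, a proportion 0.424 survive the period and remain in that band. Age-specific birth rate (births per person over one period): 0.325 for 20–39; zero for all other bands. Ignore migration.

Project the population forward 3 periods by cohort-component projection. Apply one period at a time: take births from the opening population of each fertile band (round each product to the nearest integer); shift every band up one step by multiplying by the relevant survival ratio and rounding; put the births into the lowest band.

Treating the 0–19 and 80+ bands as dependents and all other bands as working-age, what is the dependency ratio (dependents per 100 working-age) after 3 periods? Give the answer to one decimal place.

— Period 1 —
Births: 830 × 0.325 = 270
20–39: 760 × 0.981 = 746
40–59: 830 × 0.975 = 809
60–79: 1390 × 0.969 = 1347
80+: 1080 × 0.959 + 1520 × 0.424 = 1036 + 644 = 1680
→ [270, 746, 809, 1347, 1680]
— Period 2 —
Births: 746 × 0.325 = 242
20–39: 270 × 0.981 = 265
40–59: 746 × 0.975 = 727
60–79: 809 × 0.969 = 784
80+: 1347 × 0.959 + 1680 × 0.424 = 1292 + 712 = 2004
→ [242, 265, 727, 784, 2004]
— Period 3 —
Births: 265 × 0.325 = 86
20–39: 242 × 0.981 = 237
40–59: 265 × 0.975 = 258
60–79: 727 × 0.969 = 704
80+: 784 × 0.959 + 2004 × 0.424 = 752 + 850 = 1602
→ [86, 237, 258, 704, 1602]
Dependents (band 0–19 + band 80+) = 86 + 1602 = 1688; working-age = 1199; ratio = 1688/1199 × 100 = 140.8

140.8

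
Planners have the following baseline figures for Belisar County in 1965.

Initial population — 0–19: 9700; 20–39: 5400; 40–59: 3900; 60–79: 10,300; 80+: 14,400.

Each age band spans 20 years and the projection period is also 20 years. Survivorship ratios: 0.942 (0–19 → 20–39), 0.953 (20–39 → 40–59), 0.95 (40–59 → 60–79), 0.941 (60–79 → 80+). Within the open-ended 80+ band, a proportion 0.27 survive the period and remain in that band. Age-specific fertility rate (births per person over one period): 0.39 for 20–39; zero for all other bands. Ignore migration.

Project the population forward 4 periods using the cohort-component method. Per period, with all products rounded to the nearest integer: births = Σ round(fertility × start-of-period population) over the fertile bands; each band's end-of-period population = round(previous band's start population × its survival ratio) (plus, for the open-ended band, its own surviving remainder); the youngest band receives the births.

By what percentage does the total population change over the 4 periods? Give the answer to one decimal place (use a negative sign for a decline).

-62.1

[period 1]
Births: 5400 * 0.39 = 2106
20–39: 9700 * 0.942 = 9137
40–59: 5400 * 0.953 = 5146
60–79: 3900 * 0.95 = 3705
80+: 10300 * 0.941 + 14400 * 0.27 = 9692 + 3888 = 13580
Population now: 0–19=2106, 20–39=9137, 40–59=5146, 60–79=3705, 80+=13580
[period 2]
Births: 9137 * 0.39 = 3563
20–39: 2106 * 0.942 = 1984
40–59: 9137 * 0.953 = 8708
60–79: 5146 * 0.95 = 4889
80+: 3705 * 0.941 + 13580 * 0.27 = 3486 + 3667 = 7153
Population now: 0–19=3563, 20–39=1984, 40–59=8708, 60–79=4889, 80+=7153
[period 3]
Births: 1984 * 0.39 = 774
20–39: 3563 * 0.942 = 3356
40–59: 1984 * 0.953 = 1891
60–79: 8708 * 0.95 = 8273
80+: 4889 * 0.941 + 7153 * 0.27 = 4601 + 1931 = 6532
Population now: 0–19=774, 20–39=3356, 40–59=1891, 60–79=8273, 80+=6532
[period 4]
Births: 3356 * 0.39 = 1309
20–39: 774 * 0.942 = 729
40–59: 3356 * 0.953 = 3198
60–79: 1891 * 0.95 = 1796
80+: 8273 * 0.941 + 6532 * 0.27 = 7785 + 1764 = 9549
Population now: 0–19=1309, 20–39=729, 40–59=3198, 60–79=1796, 80+=9549
Total: 43700 → 16581; change = -27119; percentage change = -62.1%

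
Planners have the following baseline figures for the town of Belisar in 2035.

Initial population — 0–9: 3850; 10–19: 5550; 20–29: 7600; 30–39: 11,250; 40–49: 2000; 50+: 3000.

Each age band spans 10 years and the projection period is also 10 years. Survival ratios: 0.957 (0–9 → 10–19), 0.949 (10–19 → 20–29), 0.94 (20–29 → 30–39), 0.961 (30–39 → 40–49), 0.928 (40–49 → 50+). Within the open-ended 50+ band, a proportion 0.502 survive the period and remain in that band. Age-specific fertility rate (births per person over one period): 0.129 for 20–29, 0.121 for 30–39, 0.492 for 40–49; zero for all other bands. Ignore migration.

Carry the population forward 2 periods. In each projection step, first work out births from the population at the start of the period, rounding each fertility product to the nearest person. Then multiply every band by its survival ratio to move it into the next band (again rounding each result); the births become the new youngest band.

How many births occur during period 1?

3325

After projecting period 1:
Births: 7600 * 0.129 = 980, 11250 * 0.121 = 1361, 2000 * 0.492 = 984 ⇒ total 3325
10–19: 3850 * 0.957 = 3684
20–29: 5550 * 0.949 = 5267
30–39: 7600 * 0.94 = 7144
40–49: 11250 * 0.961 = 10811
50+: 2000 * 0.928 + 3000 * 0.502 = 1856 + 1506 = 3362
Population now: 0–9=3325, 10–19=3684, 20–29=5267, 30–39=7144, 40–49=10811, 50+=3362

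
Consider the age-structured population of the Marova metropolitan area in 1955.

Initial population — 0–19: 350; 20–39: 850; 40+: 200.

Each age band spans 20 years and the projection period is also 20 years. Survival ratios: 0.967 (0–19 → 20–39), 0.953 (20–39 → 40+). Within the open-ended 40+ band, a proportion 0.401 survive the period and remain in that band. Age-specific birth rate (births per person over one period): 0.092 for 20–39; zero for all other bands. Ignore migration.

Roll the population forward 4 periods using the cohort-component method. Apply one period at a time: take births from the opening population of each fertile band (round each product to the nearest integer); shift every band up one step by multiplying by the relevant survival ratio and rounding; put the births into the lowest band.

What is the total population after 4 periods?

177

[period 1]
Births: 850 × 0.092 = 78
20–39: 350 × 0.967 = 338
40+: 850 × 0.953 + 200 × 0.401 = 810 + 80 = 890
→ [78, 338, 890]
[period 2]
Births: 338 × 0.092 = 31
20–39: 78 × 0.967 = 75
40+: 338 × 0.953 + 890 × 0.401 = 322 + 357 = 679
→ [31, 75, 679]
[period 3]
Births: 75 × 0.092 = 7
20–39: 31 × 0.967 = 30
40+: 75 × 0.953 + 679 × 0.401 = 71 + 272 = 343
→ [7, 30, 343]
[period 4]
Births: 30 × 0.092 = 3
20–39: 7 × 0.967 = 7
40+: 30 × 0.953 + 343 × 0.401 = 29 + 138 = 167
→ [3, 7, 167]
Total after period 4: 3 + 7 + 167 = 177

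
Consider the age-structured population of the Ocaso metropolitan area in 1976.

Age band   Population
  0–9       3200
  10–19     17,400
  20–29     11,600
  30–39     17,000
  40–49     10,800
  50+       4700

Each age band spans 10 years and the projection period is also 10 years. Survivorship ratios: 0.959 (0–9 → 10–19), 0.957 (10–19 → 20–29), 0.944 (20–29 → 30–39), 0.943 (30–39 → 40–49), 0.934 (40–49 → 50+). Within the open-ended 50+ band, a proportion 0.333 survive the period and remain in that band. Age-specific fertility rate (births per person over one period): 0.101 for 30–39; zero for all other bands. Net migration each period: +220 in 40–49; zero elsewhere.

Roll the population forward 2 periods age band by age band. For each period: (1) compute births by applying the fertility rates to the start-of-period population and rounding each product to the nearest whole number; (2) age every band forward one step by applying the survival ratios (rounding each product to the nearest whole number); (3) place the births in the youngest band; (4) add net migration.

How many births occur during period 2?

Call the bands 1 to 6, youngest first.
After projecting period 1:
Births: 17000 × 0.101 = 1717
Band 2: 3200 × 0.959 = 3069
Band 3: 17400 × 0.957 = 16652
Band 4: 11600 × 0.944 = 10950
Band 5: 17000 × 0.943 = 16031
Band 6: 10800 × 0.934 + 4700 × 0.333 = 10087 + 1565 = 11652
Net migration: Band 5 + 220 → 16251
Population now: 0–9=1717, 10–19=3069, 20–29=16652, 30–39=10950, 40–49=16251, 50+=11652
After projecting period 2:
Births: 10950 × 0.101 = 1106
Band 2: 1717 × 0.959 = 1647
Band 3: 3069 × 0.957 = 2937
Band 4: 16652 × 0.944 = 15719
Band 5: 10950 × 0.943 = 10326
Band 6: 16251 × 0.934 + 11652 × 0.333 = 15178 + 3880 = 19058
Net migration: Band 5 + 220 → 10546
Population now: 0–9=1106, 10–19=1647, 20–29=2937, 30–39=15719, 40–49=10546, 50+=19058

1106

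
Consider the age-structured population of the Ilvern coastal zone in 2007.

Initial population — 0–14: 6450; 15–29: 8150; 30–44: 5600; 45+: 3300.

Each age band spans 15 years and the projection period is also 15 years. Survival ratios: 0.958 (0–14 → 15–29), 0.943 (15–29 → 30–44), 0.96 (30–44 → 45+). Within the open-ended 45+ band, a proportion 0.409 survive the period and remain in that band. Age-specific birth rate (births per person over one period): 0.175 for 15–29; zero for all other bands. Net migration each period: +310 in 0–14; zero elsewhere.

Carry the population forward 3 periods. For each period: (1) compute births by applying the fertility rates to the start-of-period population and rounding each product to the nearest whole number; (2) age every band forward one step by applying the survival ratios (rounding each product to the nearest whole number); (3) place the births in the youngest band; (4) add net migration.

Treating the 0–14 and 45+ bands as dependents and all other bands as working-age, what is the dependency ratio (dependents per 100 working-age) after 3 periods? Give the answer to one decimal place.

(Bands numbered youngest = 1 to oldest = 4.)
Period 1.
Births: 8150 * 0.175 = 1426
Band 2: 6450 * 0.958 = 6179
Band 3: 8150 * 0.943 = 7685
Band 4: 5600 * 0.96 + 3300 * 0.409 = 5376 + 1350 = 6726
Net migration: Band 1 + 310 → 1736
Giving 1736 / 6179 / 7685 / 6726.
Period 2.
Births: 6179 * 0.175 = 1081
Band 2: 1736 * 0.958 = 1663
Band 3: 6179 * 0.943 = 5827
Band 4: 7685 * 0.96 + 6726 * 0.409 = 7378 + 2751 = 10129
Net migration: Band 1 + 310 → 1391
Giving 1391 / 1663 / 5827 / 10129.
Period 3.
Births: 1663 * 0.175 = 291
Band 2: 1391 * 0.958 = 1333
Band 3: 1663 * 0.943 = 1568
Band 4: 5827 * 0.96 + 10129 * 0.409 = 5594 + 4143 = 9737
Net migration: Band 1 + 310 → 601
Giving 601 / 1333 / 1568 / 9737.
Dependents (band 0–14 + band 45+) = 601 + 9737 = 10338; working-age = 2901; ratio = 10338/2901 × 100 = 356.4

356.4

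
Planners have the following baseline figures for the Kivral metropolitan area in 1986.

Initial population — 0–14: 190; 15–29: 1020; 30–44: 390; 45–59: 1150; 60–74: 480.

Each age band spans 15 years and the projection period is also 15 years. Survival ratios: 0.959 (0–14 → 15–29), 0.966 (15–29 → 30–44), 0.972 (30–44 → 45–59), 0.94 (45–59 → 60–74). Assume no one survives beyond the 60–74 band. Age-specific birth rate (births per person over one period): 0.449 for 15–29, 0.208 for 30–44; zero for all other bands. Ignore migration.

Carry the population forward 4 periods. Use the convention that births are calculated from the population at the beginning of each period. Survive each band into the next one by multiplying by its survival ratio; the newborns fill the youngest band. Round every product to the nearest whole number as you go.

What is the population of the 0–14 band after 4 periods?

— Period 1 —
Births: 1020 × 0.449 = 458  |  390 × 0.208 = 81 → 539
15–29: 190 × 0.959 = 182
30–44: 1020 × 0.966 = 985
45–59: 390 × 0.972 = 379
60–74: 1150 × 0.94 = 1081
Giving 539 / 182 / 985 / 379 / 1081.
— Period 2 —
Births: 182 × 0.449 = 82  |  985 × 0.208 = 205 → 287
15–29: 539 × 0.959 = 517
30–44: 182 × 0.966 = 176
45–59: 985 × 0.972 = 957
60–74: 379 × 0.94 = 356
Giving 287 / 517 / 176 / 957 / 356.
— Period 3 —
Births: 517 × 0.449 = 232  |  176 × 0.208 = 37 → 269
15–29: 287 × 0.959 = 275
30–44: 517 × 0.966 = 499
45–59: 176 × 0.972 = 171
60–74: 957 × 0.94 = 900
Giving 269 / 275 / 499 / 171 / 900.
— Period 4 —
Births: 275 × 0.449 = 123  |  499 × 0.208 = 104 → 227
15–29: 269 × 0.959 = 258
30–44: 275 × 0.966 = 266
45–59: 499 × 0.972 = 485
60–74: 171 × 0.94 = 161
Giving 227 / 258 / 266 / 485 / 161.

227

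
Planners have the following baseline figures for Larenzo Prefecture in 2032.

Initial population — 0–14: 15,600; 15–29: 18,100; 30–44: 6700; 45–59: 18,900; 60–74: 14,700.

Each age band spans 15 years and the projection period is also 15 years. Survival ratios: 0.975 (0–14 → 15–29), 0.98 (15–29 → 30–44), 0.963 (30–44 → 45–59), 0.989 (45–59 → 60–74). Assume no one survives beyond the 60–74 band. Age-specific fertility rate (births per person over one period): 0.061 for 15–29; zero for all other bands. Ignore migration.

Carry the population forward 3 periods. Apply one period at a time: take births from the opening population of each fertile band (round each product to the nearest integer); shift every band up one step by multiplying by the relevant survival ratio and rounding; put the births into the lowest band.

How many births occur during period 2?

928

[period 1]
Births: 18100 × 0.061 = 1104
15–29: 15600 × 0.975 = 15210
30–44: 18100 × 0.98 = 17738
45–59: 6700 × 0.963 = 6452
60–74: 18900 × 0.989 = 18692
End of period: [1104, 15210, 17738, 6452, 18692]
[period 2]
Births: 15210 × 0.061 = 928
15–29: 1104 × 0.975 = 1076
30–44: 15210 × 0.98 = 14906
45–59: 17738 × 0.963 = 17082
60–74: 6452 × 0.989 = 6381
End of period: [928, 1076, 14906, 17082, 6381]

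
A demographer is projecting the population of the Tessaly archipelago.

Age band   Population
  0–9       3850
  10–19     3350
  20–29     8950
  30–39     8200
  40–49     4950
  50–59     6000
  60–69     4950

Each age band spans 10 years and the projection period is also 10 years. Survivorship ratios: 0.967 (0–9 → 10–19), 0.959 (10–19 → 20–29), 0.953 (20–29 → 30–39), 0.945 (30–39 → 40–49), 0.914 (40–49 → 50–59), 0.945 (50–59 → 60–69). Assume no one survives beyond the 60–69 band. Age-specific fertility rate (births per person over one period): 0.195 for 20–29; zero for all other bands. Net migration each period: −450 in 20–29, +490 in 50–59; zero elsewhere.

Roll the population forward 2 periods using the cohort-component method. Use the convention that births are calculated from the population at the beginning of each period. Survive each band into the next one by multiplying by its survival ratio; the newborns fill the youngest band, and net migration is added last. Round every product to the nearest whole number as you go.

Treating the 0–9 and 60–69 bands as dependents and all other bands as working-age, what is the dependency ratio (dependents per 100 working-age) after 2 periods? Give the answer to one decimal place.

(Bands numbered youngest = 1 to oldest = 7.)
Period 1.
Births: 8950 × 0.195 = 1745
Band 2: 3850 × 0.967 = 3723
Band 3: 3350 × 0.959 = 3213
Band 4: 8950 × 0.953 = 8529
Band 5: 8200 × 0.945 = 7749
Band 6: 4950 × 0.914 = 4524
Band 7: 6000 × 0.945 = 5670
Net migration: Band 3 − 450 → 2763; Band 6 + 490 → 5014
Giving 1745 / 3723 / 2763 / 8529 / 7749 / 5014 / 5670.
Period 2.
Births: 2763 × 0.195 = 539
Band 2: 1745 × 0.967 = 1687
Band 3: 3723 × 0.959 = 3570
Band 4: 2763 × 0.953 = 2633
Band 5: 8529 × 0.945 = 8060
Band 6: 7749 × 0.914 = 7083
Band 7: 5014 × 0.945 = 4738
Net migration: Band 3 − 450 → 3120; Band 6 + 490 → 7573
Giving 539 / 1687 / 3120 / 2633 / 8060 / 7573 / 4738.
Dependents (band 0–9 + band 60–69) = 539 + 4738 = 5277; working-age = 23073; ratio = 5277/23073 × 100 = 22.9

22.9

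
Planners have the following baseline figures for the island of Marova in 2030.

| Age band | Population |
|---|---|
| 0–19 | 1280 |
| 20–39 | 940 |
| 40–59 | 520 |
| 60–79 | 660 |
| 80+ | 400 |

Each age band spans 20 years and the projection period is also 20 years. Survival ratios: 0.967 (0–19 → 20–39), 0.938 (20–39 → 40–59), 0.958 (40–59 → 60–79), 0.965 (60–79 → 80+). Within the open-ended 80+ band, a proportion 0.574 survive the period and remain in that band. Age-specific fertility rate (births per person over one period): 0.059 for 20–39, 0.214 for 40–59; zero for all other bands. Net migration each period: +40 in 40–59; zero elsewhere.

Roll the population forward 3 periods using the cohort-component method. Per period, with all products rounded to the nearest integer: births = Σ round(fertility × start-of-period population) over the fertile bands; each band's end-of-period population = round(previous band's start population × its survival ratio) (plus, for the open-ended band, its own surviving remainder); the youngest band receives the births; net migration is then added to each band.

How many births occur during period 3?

266

Call the bands 1 to 5, youngest first.
Period 1:
Births: 940 * 0.059 = 55  |  520 * 0.214 = 111 ⇒ total 166
Band 2: 1280 * 0.967 = 1238
Band 3: 940 * 0.938 = 882
Band 4: 520 * 0.958 = 498
Band 5: 660 * 0.965 + 400 * 0.574 = 637 + 230 = 867
Net migration: Band 3 + 40 → 922
Population now: 0–19=166, 20–39=1238, 40–59=922, 60–79=498, 80+=867
Period 2:
Births: 1238 * 0.059 = 73  |  922 * 0.214 = 197 ⇒ total 270
Band 2: 166 * 0.967 = 161
Band 3: 1238 * 0.938 = 1161
Band 4: 922 * 0.958 = 883
Band 5: 498 * 0.965 + 867 * 0.574 = 481 + 498 = 979
Net migration: Band 3 + 40 → 1201
Population now: 0–19=270, 20–39=161, 40–59=1201, 60–79=883, 80+=979
Period 3:
Births: 161 * 0.059 = 9  |  1201 * 0.214 = 257 ⇒ total 266
Band 2: 270 * 0.967 = 261
Band 3: 161 * 0.938 = 151
Band 4: 1201 * 0.958 = 1151
Band 5: 883 * 0.965 + 979 * 0.574 = 852 + 562 = 1414
Net migration: Band 3 + 40 → 191
Population now: 0–19=266, 20–39=261, 40–59=191, 60–79=1151, 80+=1414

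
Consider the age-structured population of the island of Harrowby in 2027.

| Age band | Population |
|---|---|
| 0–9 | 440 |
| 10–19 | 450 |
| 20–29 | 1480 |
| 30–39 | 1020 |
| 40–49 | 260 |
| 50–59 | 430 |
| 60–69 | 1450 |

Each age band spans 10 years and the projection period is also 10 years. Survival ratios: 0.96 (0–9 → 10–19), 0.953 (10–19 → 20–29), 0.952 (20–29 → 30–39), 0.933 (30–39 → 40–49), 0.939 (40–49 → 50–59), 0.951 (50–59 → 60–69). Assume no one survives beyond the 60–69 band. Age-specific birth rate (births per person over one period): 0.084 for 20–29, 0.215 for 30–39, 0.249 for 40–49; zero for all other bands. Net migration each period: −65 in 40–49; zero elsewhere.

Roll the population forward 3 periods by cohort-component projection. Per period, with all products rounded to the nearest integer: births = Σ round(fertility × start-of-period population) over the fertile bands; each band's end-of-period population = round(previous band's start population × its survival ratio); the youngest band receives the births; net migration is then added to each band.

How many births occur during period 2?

Period 1:
Births: 1480 × 0.084 = 124 ; 1020 × 0.215 = 219 ; 260 × 0.249 = 65 → 408
10–19: 440 × 0.96 = 422
20–29: 450 × 0.953 = 429
30–39: 1480 × 0.952 = 1409
40–49: 1020 × 0.933 = 952
50–59: 260 × 0.939 = 244
60–69: 430 × 0.951 = 409
Net migration: 40–49 − 65 → 887
End of period: [408, 422, 429, 1409, 887, 244, 409]
Period 2:
Births: 429 × 0.084 = 36 ; 1409 × 0.215 = 303 ; 887 × 0.249 = 221 → 560
10–19: 408 × 0.96 = 392
20–29: 422 × 0.953 = 402
30–39: 429 × 0.952 = 408
40–49: 1409 × 0.933 = 1315
50–59: 887 × 0.939 = 833
60–69: 244 × 0.951 = 232
Net migration: 40–49 − 65 → 1250
End of period: [560, 392, 402, 408, 1250, 833, 232]

560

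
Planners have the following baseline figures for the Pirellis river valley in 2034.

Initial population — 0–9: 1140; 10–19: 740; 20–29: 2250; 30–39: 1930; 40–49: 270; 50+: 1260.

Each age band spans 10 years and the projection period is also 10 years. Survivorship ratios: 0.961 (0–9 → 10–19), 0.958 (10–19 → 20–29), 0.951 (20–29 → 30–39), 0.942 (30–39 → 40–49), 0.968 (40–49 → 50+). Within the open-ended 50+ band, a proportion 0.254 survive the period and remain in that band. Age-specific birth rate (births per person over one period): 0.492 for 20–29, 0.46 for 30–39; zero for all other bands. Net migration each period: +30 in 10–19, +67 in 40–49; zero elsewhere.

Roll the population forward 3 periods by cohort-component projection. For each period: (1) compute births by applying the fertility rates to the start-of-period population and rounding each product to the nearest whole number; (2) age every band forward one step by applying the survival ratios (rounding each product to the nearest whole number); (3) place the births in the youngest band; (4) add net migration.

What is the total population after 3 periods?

Call the groups 1 to 6, youngest first.
[period 1]
Births: 2250 * 0.492 = 1107  |  1930 * 0.46 = 888 → 1995
Group 2: 1140 * 0.961 = 1096
Group 3: 740 * 0.958 = 709
Group 4: 2250 * 0.951 = 2140
Group 5: 1930 * 0.942 = 1818
Group 6: 270 * 0.968 + 1260 * 0.254 = 261 + 320 = 581
Net migration: Group 2 + 30 → 1126; Group 5 + 67 → 1885
→ [1995, 1126, 709, 2140, 1885, 581]
[period 2]
Births: 709 * 0.492 = 349  |  2140 * 0.46 = 984 → 1333
Group 2: 1995 * 0.961 = 1917
Group 3: 1126 * 0.958 = 1079
Group 4: 709 * 0.951 = 674
Group 5: 2140 * 0.942 = 2016
Group 6: 1885 * 0.968 + 581 * 0.254 = 1825 + 148 = 1973
Net migration: Group 2 + 30 → 1947; Group 5 + 67 → 2083
→ [1333, 1947, 1079, 674, 2083, 1973]
[period 3]
Births: 1079 * 0.492 = 531  |  674 * 0.46 = 310 → 841
Group 2: 1333 * 0.961 = 1281
Group 3: 1947 * 0.958 = 1865
Group 4: 1079 * 0.951 = 1026
Group 5: 674 * 0.942 = 635
Group 6: 2083 * 0.968 + 1973 * 0.254 = 2016 + 501 = 2517
Net migration: Group 2 + 30 → 1311; Group 5 + 67 → 702
→ [841, 1311, 1865, 1026, 702, 2517]
Total after period 3: 841 + 1311 + 1865 + 1026 + 702 + 2517 = 8262

8262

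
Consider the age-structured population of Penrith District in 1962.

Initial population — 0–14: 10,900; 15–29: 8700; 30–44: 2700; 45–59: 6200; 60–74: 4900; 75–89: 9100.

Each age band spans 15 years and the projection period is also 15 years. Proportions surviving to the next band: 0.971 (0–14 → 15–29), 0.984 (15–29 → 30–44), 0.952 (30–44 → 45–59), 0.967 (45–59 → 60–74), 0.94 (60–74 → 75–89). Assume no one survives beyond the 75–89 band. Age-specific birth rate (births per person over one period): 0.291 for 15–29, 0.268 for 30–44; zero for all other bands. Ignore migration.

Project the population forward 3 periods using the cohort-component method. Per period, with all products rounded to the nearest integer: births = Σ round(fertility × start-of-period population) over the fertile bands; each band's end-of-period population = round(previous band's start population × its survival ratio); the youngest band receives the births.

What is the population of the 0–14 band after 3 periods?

(Groups numbered youngest = 1 to oldest = 6.)
Period 1:
Births: 8700 × 0.291 = 2532  |  2700 × 0.268 = 724 → total 3256
Group 2: 10900 × 0.971 = 10584
Group 3: 8700 × 0.984 = 8561
Group 4: 2700 × 0.952 = 2570
Group 5: 6200 × 0.967 = 5995
Group 6: 4900 × 0.94 = 4606
→ [3256, 10584, 8561, 2570, 5995, 4606]
Period 2:
Births: 10584 × 0.291 = 3080  |  8561 × 0.268 = 2294 → total 5374
Group 2: 3256 × 0.971 = 3162
Group 3: 10584 × 0.984 = 10415
Group 4: 8561 × 0.952 = 8150
Group 5: 2570 × 0.967 = 2485
Group 6: 5995 × 0.94 = 5635
→ [5374, 3162, 10415, 8150, 2485, 5635]
Period 3:
Births: 3162 × 0.291 = 920  |  10415 × 0.268 = 2791 → total 3711
Group 2: 5374 × 0.971 = 5218
Group 3: 3162 × 0.984 = 3111
Group 4: 10415 × 0.952 = 9915
Group 5: 8150 × 0.967 = 7881
Group 6: 2485 × 0.94 = 2336
→ [3711, 5218, 3111, 9915, 7881, 2336]

3711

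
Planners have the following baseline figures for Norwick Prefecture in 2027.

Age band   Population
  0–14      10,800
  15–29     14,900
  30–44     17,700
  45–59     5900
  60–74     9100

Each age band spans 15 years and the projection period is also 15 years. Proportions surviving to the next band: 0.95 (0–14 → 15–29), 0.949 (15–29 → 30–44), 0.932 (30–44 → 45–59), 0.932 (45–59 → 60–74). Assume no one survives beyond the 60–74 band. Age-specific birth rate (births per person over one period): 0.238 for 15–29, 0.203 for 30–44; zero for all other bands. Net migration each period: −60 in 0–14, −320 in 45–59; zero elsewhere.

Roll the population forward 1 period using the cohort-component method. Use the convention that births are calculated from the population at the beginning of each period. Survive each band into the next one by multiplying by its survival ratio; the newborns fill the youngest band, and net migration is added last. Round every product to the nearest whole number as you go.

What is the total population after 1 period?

53154

— Period 1 —
Births: 14900 * 0.238 = 3546  |  17700 * 0.203 = 3593 → 7139
15–29: 10800 * 0.95 = 10260
30–44: 14900 * 0.949 = 14140
45–59: 17700 * 0.932 = 16496
60–74: 5900 * 0.932 = 5499
Net migration: 0–14 − 60 → 7079; 45–59 − 320 → 16176
End of period: [7079, 10260, 14140, 16176, 5499]
Total after period 1: 7079 + 10260 + 14140 + 16176 + 5499 = 53154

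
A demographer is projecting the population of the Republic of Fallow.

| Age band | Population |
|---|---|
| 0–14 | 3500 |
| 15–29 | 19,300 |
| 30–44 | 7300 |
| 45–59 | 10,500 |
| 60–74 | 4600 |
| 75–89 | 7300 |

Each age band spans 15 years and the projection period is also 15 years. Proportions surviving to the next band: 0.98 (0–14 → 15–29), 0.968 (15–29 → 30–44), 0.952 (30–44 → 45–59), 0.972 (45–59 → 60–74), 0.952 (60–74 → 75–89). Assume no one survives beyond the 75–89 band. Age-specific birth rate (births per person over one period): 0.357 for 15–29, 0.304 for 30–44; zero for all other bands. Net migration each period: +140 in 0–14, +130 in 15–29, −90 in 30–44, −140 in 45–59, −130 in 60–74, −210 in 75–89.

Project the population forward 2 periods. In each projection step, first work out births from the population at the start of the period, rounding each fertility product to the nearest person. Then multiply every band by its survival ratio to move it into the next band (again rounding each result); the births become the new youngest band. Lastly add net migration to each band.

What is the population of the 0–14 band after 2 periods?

(Groups numbered youngest = 1 to oldest = 6.)
After projecting period 1:
Births: 19300 * 0.357 = 6890, 7300 * 0.304 = 2219 ⇒ total 9109
Group 2: 3500 * 0.98 = 3430
Group 3: 19300 * 0.968 = 18682
Group 4: 7300 * 0.952 = 6950
Group 5: 10500 * 0.972 = 10206
Group 6: 4600 * 0.952 = 4379
Net migration: Group 1 + 140 → 9249; Group 2 + 130 → 3560; Group 3 − 90 → 18592; Group 4 − 140 → 6810; Group 5 − 130 → 10076; Group 6 − 210 → 4169
End of period: [9249, 3560, 18592, 6810, 10076, 4169]
After projecting period 2:
Births: 3560 * 0.357 = 1271, 18592 * 0.304 = 5652 ⇒ total 6923
Group 2: 9249 * 0.98 = 9064
Group 3: 3560 * 0.968 = 3446
Group 4: 18592 * 0.952 = 17700
Group 5: 6810 * 0.972 = 6619
Group 6: 10076 * 0.952 = 9592
Net migration: Group 1 + 140 → 7063; Group 2 + 130 → 9194; Group 3 − 90 → 3356; Group 4 − 140 → 17560; Group 5 − 130 → 6489; Group 6 − 210 → 9382
End of period: [7063, 9194, 3356, 17560, 6489, 9382]

7063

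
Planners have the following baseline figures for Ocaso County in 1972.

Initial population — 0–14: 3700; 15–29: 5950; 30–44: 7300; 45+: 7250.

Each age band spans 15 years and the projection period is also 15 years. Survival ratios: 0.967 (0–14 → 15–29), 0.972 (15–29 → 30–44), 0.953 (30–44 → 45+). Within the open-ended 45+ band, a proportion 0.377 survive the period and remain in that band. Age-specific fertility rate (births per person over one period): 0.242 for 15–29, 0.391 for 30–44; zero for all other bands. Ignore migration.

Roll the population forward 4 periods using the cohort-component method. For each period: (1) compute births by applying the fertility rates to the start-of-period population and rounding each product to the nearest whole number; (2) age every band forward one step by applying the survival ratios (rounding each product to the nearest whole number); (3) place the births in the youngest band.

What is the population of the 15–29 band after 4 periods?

2287

Period 1.
Births: 5950 * 0.242 = 1440 ; 7300 * 0.391 = 2854 → total 4294
15–29: 3700 * 0.967 = 3578
30–44: 5950 * 0.972 = 5783
45+: 7300 * 0.953 + 7250 * 0.377 = 6957 + 2733 = 9690
Giving 4294 / 3578 / 5783 / 9690.
Period 2.
Births: 3578 * 0.242 = 866 ; 5783 * 0.391 = 2261 → total 3127
15–29: 4294 * 0.967 = 4152
30–44: 3578 * 0.972 = 3478
45+: 5783 * 0.953 + 9690 * 0.377 = 5511 + 3653 = 9164
Giving 3127 / 4152 / 3478 / 9164.
Period 3.
Births: 4152 * 0.242 = 1005 ; 3478 * 0.391 = 1360 → total 2365
15–29: 3127 * 0.967 = 3024
30–44: 4152 * 0.972 = 4036
45+: 3478 * 0.953 + 9164 * 0.377 = 3315 + 3455 = 6770
Giving 2365 / 3024 / 4036 / 6770.
Period 4.
Births: 3024 * 0.242 = 732 ; 4036 * 0.391 = 1578 → total 2310
15–29: 2365 * 0.967 = 2287
30–44: 3024 * 0.972 = 2939
45+: 4036 * 0.953 + 6770 * 0.377 = 3846 + 2552 = 6398
Giving 2310 / 2287 / 2939 / 6398.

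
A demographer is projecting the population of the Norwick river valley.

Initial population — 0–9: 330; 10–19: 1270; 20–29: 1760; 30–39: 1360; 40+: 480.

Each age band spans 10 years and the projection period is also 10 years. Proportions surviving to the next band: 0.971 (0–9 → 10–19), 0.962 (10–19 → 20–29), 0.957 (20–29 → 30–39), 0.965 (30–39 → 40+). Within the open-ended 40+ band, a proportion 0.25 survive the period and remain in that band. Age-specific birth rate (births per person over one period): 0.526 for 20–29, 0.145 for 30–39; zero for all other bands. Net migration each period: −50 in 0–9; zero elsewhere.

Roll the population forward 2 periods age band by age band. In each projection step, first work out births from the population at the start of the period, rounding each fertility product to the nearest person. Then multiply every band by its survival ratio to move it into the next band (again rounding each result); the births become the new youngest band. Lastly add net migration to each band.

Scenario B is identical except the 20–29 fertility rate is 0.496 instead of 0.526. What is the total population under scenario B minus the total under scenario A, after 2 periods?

-89

(Groups numbered youngest = 1 to oldest = 5.)
Period 1:
Births: 1760 * 0.526 = 926 ; 1360 * 0.145 = 197 → total 1123
Group 2: 330 * 0.971 = 320
Group 3: 1270 * 0.962 = 1222
Group 4: 1760 * 0.957 = 1684
Group 5: 1360 * 0.965 + 480 * 0.25 = 1312 + 120 = 1432
Net migration: Group 1 − 50 → 1073
Population now: 0–9=1073, 10–19=320, 20–29=1222, 30–39=1684, 40+=1432
Period 2:
Births: 1222 * 0.526 = 643 ; 1684 * 0.145 = 244 → total 887
Group 2: 1073 * 0.971 = 1042
Group 3: 320 * 0.962 = 308
Group 4: 1222 * 0.957 = 1169
Group 5: 1684 * 0.965 + 1432 * 0.25 = 1625 + 358 = 1983
Net migration: Group 1 − 50 → 837
Population now: 0–9=837, 10–19=1042, 20–29=308, 30–39=1169, 40+=1983
Scenario A total after 2 periods: 5339
Scenario B projection —
Period 1:
Births: 1760 * 0.496 = 873 ; 1360 * 0.145 = 197 → total 1070
Group 2: 330 * 0.971 = 320
Group 3: 1270 * 0.962 = 1222
Group 4: 1760 * 0.957 = 1684
Group 5: 1360 * 0.965 + 480 * 0.25 = 1312 + 120 = 1432
Net migration: Group 1 − 50 → 1020
Population now: 0–9=1020, 10–19=320, 20–29=1222, 30–39=1684, 40+=1432
Period 2:
Births: 1222 * 0.496 = 606 ; 1684 * 0.145 = 244 → total 850
Group 2: 1020 * 0.971 = 990
Group 3: 320 * 0.962 = 308
Group 4: 1222 * 0.957 = 1169
Group 5: 1684 * 0.965 + 1432 * 0.25 = 1625 + 358 = 1983
Net migration: Group 1 − 50 → 800
Population now: 0–9=800, 10–19=990, 20–29=308, 30–39=1169, 40+=1983
Scenario B total after 2 periods: 5250
Difference B − A = 5250 − 5339 = -89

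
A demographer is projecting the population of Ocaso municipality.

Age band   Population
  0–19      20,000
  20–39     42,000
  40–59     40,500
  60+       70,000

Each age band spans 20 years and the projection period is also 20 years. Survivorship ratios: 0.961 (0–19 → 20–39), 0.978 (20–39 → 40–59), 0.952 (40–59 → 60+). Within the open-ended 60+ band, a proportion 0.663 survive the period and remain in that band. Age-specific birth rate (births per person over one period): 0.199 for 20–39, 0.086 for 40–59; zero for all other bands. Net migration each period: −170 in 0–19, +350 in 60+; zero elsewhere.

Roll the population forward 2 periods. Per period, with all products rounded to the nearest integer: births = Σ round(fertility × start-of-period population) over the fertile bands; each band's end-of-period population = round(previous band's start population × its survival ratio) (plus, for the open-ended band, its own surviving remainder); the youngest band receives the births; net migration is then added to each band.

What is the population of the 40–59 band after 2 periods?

18797

Period 1:
Births: 42000 × 0.199 = 8358 ; 40500 × 0.086 = 3483 ⇒ total 11841
20–39: 20000 × 0.961 = 19220
40–59: 42000 × 0.978 = 41076
60+: 40500 × 0.952 + 70000 × 0.663 = 38556 + 46410 = 84966
Net migration: 0–19 − 170 → 11671; 60+ + 350 → 85316
Population now: 0–19=11671, 20–39=19220, 40–59=41076, 60+=85316
Period 2:
Births: 19220 × 0.199 = 3825 ; 41076 × 0.086 = 3533 ⇒ total 7358
20–39: 11671 × 0.961 = 11216
40–59: 19220 × 0.978 = 18797
60+: 41076 × 0.952 + 85316 × 0.663 = 39104 + 56565 = 95669
Net migration: 0–19 − 170 → 7188; 60+ + 350 → 96019
Population now: 0–19=7188, 20–39=11216, 40–59=18797, 60+=96019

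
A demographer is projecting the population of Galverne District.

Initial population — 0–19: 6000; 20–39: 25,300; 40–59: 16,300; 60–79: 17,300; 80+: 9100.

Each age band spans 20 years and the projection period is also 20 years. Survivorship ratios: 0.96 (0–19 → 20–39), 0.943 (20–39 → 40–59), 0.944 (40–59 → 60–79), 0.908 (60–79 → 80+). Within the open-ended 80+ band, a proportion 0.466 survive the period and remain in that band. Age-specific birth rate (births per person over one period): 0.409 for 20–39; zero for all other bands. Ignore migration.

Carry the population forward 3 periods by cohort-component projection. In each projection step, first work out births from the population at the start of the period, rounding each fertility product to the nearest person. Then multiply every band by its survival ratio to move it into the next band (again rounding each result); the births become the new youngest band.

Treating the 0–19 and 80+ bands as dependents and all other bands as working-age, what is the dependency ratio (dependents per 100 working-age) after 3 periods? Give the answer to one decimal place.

Numbering the groups 1..5 from youngest to oldest:
Period 1:
Births: 25300 * 0.409 = 10348
Group 2: 6000 * 0.96 = 5760
Group 3: 25300 * 0.943 = 23858
Group 4: 16300 * 0.944 = 15387
Group 5: 17300 * 0.908 + 9100 * 0.466 = 15708 + 4241 = 19949
End of period: [10348, 5760, 23858, 15387, 19949]
Period 2:
Births: 5760 * 0.409 = 2356
Group 2: 10348 * 0.96 = 9934
Group 3: 5760 * 0.943 = 5432
Group 4: 23858 * 0.944 = 22522
Group 5: 15387 * 0.908 + 19949 * 0.466 = 13971 + 9296 = 23267
End of period: [2356, 9934, 5432, 22522, 23267]
Period 3:
Births: 9934 * 0.409 = 4063
Group 2: 2356 * 0.96 = 2262
Group 3: 9934 * 0.943 = 9368
Group 4: 5432 * 0.944 = 5128
Group 5: 22522 * 0.908 + 23267 * 0.466 = 20450 + 10842 = 31292
End of period: [4063, 2262, 9368, 5128, 31292]
Dependents (band 0–19 + band 80+) = 4063 + 31292 = 35355; working-age = 16758; ratio = 35355/16758 × 100 = 211.0

211.0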